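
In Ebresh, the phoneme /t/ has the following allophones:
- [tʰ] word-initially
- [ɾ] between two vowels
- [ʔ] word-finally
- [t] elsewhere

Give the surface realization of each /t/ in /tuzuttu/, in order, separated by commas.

Occurrence 1 (position 1): word-initially → [tʰ].
Occurrence 2 (position 5): no conditioning environment matches → elsewhere allophone [t].
Occurrence 3 (position 6): no conditioning environment matches → elsewhere allophone [t].

[tʰ], [t], [t]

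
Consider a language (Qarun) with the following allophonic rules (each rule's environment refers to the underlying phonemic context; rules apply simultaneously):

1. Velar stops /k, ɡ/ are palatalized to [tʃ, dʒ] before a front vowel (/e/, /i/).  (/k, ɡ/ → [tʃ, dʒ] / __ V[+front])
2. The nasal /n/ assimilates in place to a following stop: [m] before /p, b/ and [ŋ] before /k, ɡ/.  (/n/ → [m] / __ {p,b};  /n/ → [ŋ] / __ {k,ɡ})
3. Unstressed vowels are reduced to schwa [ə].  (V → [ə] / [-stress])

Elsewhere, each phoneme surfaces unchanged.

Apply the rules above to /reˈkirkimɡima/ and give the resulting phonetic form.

/r/ (word-initial): no rule targets it → [r].
/e/ (between /r/ and /k/): in an unstressed syllable, so rule 3 applies → [ə].
Rule 1 applies to /k/ (between /e/ and /i/: before a front vowel) → [tʃ].
/i/ (between /k/ and /r/): rule 3 targets it, but not in an unstressed syllable → unchanged [i].
/r/ — not in any rule's target class → [r].
Rule 1 applies to /k/ (between /r/ and /i/: before a front vowel) → [tʃ].
/i/ — between /k/ and /m/, in an unstressed syllable — surfaces as [ə] (rule 3).
/m/ — not in any rule's target class → [m].
/ɡ/ (between /m/ and /i/): before a front vowel, so rule 1 applies → [dʒ].
Rule 3 applies to /i/ (between /ɡ/ and /m/: in an unstressed syllable) → [ə].
/m/ — not in any rule's target class → [m].
/a/ meets the environment for rule 3 (in an unstressed syllable) → [ə].

[rəˈtʃirtʃəmdʒəmə]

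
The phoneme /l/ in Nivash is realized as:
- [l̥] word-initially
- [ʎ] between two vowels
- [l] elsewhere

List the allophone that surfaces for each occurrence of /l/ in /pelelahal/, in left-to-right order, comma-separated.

Occurrence 1 (position 3): between two vowels → [ʎ].
Occurrence 2 (position 5): between two vowels → [ʎ].
Occurrence 3 (position 9): no conditioning environment matches → elsewhere allophone [l].

[ʎ], [ʎ], [l]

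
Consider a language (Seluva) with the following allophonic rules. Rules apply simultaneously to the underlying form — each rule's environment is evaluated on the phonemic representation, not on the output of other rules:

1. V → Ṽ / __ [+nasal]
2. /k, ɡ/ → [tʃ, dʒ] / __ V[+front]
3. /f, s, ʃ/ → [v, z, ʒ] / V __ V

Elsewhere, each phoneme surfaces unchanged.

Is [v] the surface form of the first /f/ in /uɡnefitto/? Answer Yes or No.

/f/ meets the environment for rule 3 (between two vowels) → [v].
The actual realization is [v], which matches [v].

Yes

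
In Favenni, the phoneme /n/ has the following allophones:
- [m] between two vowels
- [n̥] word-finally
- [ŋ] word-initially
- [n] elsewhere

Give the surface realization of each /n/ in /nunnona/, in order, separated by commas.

[ŋ], [n], [n], [m]

Occurrence 1 (position 1): word-initially → [ŋ].
Occurrence 2 (position 3): no conditioning environment matches → elsewhere allophone [n].
Occurrence 3 (position 4): no conditioning environment matches → elsewhere allophone [n].
Occurrence 4 (position 6): between two vowels → [m].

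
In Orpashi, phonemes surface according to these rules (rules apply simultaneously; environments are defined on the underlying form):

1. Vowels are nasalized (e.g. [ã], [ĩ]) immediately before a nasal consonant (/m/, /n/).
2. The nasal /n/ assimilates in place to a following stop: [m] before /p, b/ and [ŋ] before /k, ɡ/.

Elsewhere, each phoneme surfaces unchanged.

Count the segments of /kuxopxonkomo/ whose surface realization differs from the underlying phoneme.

3

Segments that undergo a rule: /o/ → [õ] (rule 1); /n/ → [ŋ] (rule 2); /o/ → [õ] (rule 1).
All other segments surface unchanged.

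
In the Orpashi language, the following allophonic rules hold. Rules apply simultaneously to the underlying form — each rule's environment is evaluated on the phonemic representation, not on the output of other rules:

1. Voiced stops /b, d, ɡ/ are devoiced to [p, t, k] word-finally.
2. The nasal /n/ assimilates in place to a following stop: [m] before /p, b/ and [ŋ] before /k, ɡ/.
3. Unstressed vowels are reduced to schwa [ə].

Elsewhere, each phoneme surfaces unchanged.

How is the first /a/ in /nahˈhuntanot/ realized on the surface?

[ə]

/a/ (between /n/ and /h/) occurs in an unstressed syllable → [ə] by rule 3.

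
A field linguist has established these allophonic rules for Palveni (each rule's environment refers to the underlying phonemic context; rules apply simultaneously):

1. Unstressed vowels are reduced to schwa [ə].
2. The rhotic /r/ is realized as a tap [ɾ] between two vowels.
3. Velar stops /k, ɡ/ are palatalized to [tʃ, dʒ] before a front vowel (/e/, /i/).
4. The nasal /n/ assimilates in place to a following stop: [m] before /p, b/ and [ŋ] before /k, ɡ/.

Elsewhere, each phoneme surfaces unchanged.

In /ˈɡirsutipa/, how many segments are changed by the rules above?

Segments that undergo a rule: /ɡ/ → [dʒ] (rule 3); /u/ → [ə] (rule 1); /i/ → [ə] (rule 1); /a/ → [ə] (rule 1).
All other segments surface unchanged.

4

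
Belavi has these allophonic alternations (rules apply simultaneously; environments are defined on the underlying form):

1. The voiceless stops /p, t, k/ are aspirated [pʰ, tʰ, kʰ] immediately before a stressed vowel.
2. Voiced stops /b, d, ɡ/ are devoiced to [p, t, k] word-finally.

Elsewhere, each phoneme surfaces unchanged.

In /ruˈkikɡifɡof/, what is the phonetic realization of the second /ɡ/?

/ɡ/ — between /f/ and /o/; rule 2 does not apply here → [ɡ].

[ɡ]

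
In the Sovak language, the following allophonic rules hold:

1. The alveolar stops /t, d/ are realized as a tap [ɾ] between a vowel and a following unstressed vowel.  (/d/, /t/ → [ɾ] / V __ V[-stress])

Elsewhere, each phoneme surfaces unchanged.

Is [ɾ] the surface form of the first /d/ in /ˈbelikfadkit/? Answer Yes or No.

No

/d/ — between /a/ and /k/; rule 1 does not apply here → [d].
The actual realization is [d], not [ɾ].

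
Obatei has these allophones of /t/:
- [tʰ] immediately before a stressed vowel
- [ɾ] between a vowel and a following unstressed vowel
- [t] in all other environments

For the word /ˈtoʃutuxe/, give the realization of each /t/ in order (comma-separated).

Occurrence 1 (position 1): immediately before a stressed vowel → [tʰ].
Occurrence 2 (position 5): between a vowel and an unstressed vowel → [ɾ].

[tʰ], [ɾ]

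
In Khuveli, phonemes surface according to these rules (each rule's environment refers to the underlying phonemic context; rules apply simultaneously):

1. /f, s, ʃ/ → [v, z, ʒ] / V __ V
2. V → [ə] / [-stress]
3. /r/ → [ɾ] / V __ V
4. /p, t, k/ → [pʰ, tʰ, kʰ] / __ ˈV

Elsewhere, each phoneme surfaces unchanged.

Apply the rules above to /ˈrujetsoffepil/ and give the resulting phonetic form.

/r/ (word-initial) is in the target of rule 3 but the environment (between two vowels) is not met → [r].
/u/ (between /r/ and /j/) fails the environment for rule 2, so it stays [u].
/j/ stays [j].
Rule 2 applies to /e/ (between /j/ and /t/: in an unstressed syllable) → [ə].
/t/ (between /e/ and /s/) fails the environment for rule 4, so it stays [t].
/s/ — between /t/ and /o/; rule 1 does not apply here → [s].
/o/ — between /s/ and /f/, in an unstressed syllable — surfaces as [ə] (rule 2).
/f/ (between /o/ and /f/) is in the target of rule 1 but the environment (between two vowels) is not met → [f].
/f/ — between /f/ and /e/; rule 1 does not apply here → [f].
/e/ meets the environment for rule 2 (in an unstressed syllable) → [ə].
/p/ — between /e/ and /i/; rule 4 does not apply here → [p].
/i/ (between /p/ and /l/) occurs in an unstressed syllable → [ə] by rule 2.
/l/ stays [l].

[ˈrujətsəffəpəl]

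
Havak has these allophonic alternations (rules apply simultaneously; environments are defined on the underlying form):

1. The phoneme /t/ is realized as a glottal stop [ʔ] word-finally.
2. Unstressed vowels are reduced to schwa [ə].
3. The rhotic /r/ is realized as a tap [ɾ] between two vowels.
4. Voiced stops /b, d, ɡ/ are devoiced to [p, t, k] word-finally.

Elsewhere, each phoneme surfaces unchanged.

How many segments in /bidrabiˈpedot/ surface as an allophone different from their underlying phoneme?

5

Segments that undergo a rule: /i/ → [ə] (rule 2); /a/ → [ə] (rule 2); /i/ → [ə] (rule 2); /o/ → [ə] (rule 2); /t/ → [ʔ] (rule 1).
All other segments surface unchanged.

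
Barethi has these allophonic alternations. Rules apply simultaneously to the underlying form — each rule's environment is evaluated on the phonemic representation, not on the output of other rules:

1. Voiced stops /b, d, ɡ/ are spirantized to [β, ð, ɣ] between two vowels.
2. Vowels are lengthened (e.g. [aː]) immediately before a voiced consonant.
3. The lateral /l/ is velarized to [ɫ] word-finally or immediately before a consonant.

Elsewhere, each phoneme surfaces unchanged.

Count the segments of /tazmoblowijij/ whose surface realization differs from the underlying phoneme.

5

Segments that undergo a rule: /a/ → [aː] (rule 2); /o/ → [oː] (rule 2); /o/ → [oː] (rule 2); /i/ → [iː] (rule 2); /i/ → [iː] (rule 2).
All other segments surface unchanged.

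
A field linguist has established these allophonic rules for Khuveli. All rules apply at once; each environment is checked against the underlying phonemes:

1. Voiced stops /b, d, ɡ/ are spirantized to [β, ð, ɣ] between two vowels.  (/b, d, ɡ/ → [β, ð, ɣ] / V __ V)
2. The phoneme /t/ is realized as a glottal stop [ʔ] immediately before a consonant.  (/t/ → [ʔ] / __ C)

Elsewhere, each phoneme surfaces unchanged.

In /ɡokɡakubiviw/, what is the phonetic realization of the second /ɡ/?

/ɡ/ (between /k/ and /a/) is in the target of rule 1 but the environment (between two vowels) is not met → [ɡ].

[ɡ]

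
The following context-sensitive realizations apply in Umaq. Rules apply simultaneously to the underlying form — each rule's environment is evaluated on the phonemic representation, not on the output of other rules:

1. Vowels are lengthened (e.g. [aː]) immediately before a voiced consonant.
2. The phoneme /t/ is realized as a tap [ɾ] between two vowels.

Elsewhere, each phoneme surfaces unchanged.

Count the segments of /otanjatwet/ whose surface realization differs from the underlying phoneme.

2

Segments that undergo a rule: /t/ → [ɾ] (rule 2); /a/ → [aː] (rule 1).
All other segments surface unchanged.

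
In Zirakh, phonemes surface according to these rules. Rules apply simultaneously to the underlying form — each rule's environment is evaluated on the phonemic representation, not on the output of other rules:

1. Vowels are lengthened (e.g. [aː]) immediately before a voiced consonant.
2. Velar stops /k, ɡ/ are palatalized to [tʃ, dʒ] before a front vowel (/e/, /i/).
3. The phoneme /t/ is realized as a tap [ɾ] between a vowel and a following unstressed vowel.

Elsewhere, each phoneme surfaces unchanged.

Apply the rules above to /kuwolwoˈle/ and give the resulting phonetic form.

/k/ (word-initial) fails the environment for rule 2, so it stays [k].
Rule 1 applies to /u/ (between /k/ and /w/: before a voiced consonant) → [uː].
/w/ (between /u/ and /o/) is unaffected → [w].
Rule 1 applies to /o/ (between /w/ and /l/: before a voiced consonant) → [oː].
/l/ — not in any rule's target class → [l].
/w/ (between /l/ and /o/): no rule targets it → [w].
/o/ meets the environment for rule 1 (before a voiced consonant) → [oː].
/l/ (between /o/ and /e/) is unaffected → [l].
/e/ (word-final): rule 1 targets it, but not before a voiced consonant → unchanged [e].

[kuːwoːlwoːˈle]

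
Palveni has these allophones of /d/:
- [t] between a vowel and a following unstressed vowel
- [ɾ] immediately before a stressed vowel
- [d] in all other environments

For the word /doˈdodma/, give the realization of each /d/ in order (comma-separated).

[d], [ɾ], [d]

Occurrence 1 (position 1): no conditioning environment matches → elsewhere allophone [d].
Occurrence 2 (position 3): immediately before a stressed vowel → [ɾ].
Occurrence 3 (position 5): no conditioning environment matches → elsewhere allophone [d].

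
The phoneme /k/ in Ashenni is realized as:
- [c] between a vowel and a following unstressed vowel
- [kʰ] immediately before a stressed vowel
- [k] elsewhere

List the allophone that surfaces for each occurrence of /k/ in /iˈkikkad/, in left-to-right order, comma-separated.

Occurrence 1 (position 2): immediately before a stressed vowel → [kʰ].
Occurrence 2 (position 4): no conditioning environment matches → elsewhere allophone [k].
Occurrence 3 (position 5): no conditioning environment matches → elsewhere allophone [k].

[kʰ], [k], [k]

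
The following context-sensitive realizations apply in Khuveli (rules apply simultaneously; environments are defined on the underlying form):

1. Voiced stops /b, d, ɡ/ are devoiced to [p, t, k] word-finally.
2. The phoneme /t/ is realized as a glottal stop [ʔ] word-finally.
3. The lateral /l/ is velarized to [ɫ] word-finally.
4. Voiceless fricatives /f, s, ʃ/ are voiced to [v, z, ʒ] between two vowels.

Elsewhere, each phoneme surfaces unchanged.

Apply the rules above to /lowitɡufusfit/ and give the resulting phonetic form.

/l/ — word-initial; rule 3 does not apply here → [l].
/o/ (between /l/ and /w/): no rule targets it → [o].
/w/ — not in any rule's target class → [w].
/i/ (between /w/ and /t/) is unaffected → [i].
/t/ (between /i/ and /ɡ/) fails the environment for rule 2, so it stays [t].
/ɡ/ — between /t/ and /u/; rule 1 does not apply here → [ɡ].
/u/ — not in any rule's target class → [u].
/f/ (between /u/ and /u/) occurs between two vowels → [v] by rule 4.
/u/ (between /f/ and /s/) is unaffected → [u].
/s/ (between /u/ and /f/) fails the environment for rule 4, so it stays [s].
/f/ (between /s/ and /i/) is in the target of rule 4 but the environment (between two vowels) is not met → [f].
/i/ — not in any rule's target class → [i].
/t/ (word-final): word-finally, so rule 2 applies → [ʔ].

[lowitɡuvusfiʔ]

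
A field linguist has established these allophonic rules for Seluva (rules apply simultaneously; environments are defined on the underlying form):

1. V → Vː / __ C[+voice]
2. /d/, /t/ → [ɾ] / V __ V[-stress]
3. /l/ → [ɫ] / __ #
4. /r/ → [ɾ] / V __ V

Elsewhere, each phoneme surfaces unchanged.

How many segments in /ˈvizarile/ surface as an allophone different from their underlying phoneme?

4

Segments that undergo a rule: /i/ → [iː] (rule 1); /a/ → [aː] (rule 1); /r/ → [ɾ] (rule 4); /i/ → [iː] (rule 1).
All other segments surface unchanged.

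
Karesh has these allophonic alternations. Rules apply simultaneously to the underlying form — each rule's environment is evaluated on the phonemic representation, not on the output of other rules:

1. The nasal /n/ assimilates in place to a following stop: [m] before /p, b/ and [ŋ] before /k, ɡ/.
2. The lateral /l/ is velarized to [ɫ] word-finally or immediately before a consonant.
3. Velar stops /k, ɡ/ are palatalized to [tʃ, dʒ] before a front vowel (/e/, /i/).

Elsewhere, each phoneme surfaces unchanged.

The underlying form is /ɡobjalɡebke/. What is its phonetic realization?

/ɡ/ (word-initial) fails the environment for rule 3, so it stays [ɡ].
/o/ — not in any rule's target class → [o].
/b/ stays [b].
/j/ — not in any rule's target class → [j].
/a/ (between /j/ and /l/): no rule targets it → [a].
Rule 2 applies to /l/ (between /a/ and /ɡ/: word-finally or immediately before a consonant) → [ɫ].
/ɡ/ (between /l/ and /e/): before a front vowel, so rule 3 applies → [dʒ].
/e/ — not in any rule's target class → [e].
/b/ — not in any rule's target class → [b].
/k/ (between /b/ and /e/): before a front vowel, so rule 3 applies → [tʃ].
/e/ (word-final): no rule targets it → [e].

[ɡobjaɫdʒebtʃe]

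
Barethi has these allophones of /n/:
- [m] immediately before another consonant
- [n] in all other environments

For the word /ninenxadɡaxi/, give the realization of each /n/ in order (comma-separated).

Occurrence 1 (position 1): no conditioning environment matches → elsewhere allophone [n].
Occurrence 2 (position 3): no conditioning environment matches → elsewhere allophone [n].
Occurrence 3 (position 5): immediately before another consonant → [m].

[n], [n], [m]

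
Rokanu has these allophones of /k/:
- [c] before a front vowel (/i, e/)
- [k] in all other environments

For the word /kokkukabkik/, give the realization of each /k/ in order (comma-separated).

[k], [k], [k], [k], [c], [k]

Occurrence 1 (position 1): no conditioning environment matches → elsewhere allophone [k].
Occurrence 2 (position 3): no conditioning environment matches → elsewhere allophone [k].
Occurrence 3 (position 4): no conditioning environment matches → elsewhere allophone [k].
Occurrence 4 (position 6): no conditioning environment matches → elsewhere allophone [k].
Occurrence 5 (position 9): before a front vowel → [c].
Occurrence 6 (position 11): no conditioning environment matches → elsewhere allophone [k].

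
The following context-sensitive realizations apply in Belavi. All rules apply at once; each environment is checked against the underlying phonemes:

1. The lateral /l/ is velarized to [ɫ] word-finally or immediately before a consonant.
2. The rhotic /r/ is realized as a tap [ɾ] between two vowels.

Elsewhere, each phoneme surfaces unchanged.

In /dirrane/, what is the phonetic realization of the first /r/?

/r/ (between /i/ and /r/) is in the target of rule 2 but the environment (between two vowels) is not met → [r].

[r]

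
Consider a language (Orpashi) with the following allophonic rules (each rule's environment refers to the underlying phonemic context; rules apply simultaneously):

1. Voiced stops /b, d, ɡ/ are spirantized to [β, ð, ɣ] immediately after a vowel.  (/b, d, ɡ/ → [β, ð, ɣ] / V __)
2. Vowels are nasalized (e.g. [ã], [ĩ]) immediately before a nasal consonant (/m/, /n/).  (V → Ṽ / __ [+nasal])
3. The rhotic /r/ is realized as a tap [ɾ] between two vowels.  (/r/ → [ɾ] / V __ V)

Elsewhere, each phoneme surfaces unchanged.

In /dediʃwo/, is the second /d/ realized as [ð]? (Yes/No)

Yes

/d/ (between /e/ and /i/) occurs immediately after a vowel → [ð] by rule 1.
The actual realization is [ð], which matches [ð].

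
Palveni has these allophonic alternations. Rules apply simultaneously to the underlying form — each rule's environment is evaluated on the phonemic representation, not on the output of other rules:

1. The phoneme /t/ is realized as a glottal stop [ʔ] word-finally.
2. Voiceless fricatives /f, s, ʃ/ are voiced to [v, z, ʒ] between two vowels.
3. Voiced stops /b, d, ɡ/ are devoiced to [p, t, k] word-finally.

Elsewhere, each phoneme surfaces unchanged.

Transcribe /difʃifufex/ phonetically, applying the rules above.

/d/ (word-initial) fails the environment for rule 3, so it stays [d].
/i/ — not in any rule's target class → [i].
/f/ (between /i/ and /ʃ/) fails the environment for rule 2, so it stays [f].
/ʃ/ (between /f/ and /i/) is in the target of rule 2 but the environment (between two vowels) is not met → [ʃ].
/i/ stays [i].
/f/ (between /i/ and /u/) occurs between two vowels → [v] by rule 2.
/u/ (between /f/ and /f/): no rule targets it → [u].
/f/ — between /u/ and /e/, between two vowels — surfaces as [v] (rule 2).
/e/ (between /f/ and /x/): no rule targets it → [e].
/x/ (word-final): no rule targets it → [x].

[difʃivuvex]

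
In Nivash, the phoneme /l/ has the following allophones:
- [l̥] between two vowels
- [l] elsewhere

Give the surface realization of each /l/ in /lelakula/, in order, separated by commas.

Occurrence 1 (position 1): no conditioning environment matches → elsewhere allophone [l].
Occurrence 2 (position 3): between two vowels → [l̥].
Occurrence 3 (position 7): between two vowels → [l̥].

[l], [l̥], [l̥]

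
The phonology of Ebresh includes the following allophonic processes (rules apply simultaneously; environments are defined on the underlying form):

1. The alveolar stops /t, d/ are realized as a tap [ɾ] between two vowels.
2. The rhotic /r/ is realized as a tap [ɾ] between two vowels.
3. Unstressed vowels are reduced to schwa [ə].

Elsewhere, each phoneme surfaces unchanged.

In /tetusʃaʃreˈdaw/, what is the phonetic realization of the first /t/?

/t/ (word-initial) is in the target of rule 1 but the environment (between two vowels) is not met → [t].

[t]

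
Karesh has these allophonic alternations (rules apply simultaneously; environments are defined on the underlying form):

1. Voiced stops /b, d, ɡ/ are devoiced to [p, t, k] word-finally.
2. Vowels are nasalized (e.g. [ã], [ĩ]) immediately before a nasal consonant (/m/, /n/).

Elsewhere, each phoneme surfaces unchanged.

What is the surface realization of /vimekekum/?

Rule 2 applies to /i/ (between /v/ and /m/: before a nasal consonant) → [ĩ].
/e/ (between /m/ and /k/): rule 2 targets it, but not before a nasal consonant → unchanged [e].
/e/ — between /k/ and /k/; rule 2 does not apply here → [e].
Rule 2 applies to /u/ (between /k/ and /m/: before a nasal consonant) → [ũ].

[vĩmekekũm]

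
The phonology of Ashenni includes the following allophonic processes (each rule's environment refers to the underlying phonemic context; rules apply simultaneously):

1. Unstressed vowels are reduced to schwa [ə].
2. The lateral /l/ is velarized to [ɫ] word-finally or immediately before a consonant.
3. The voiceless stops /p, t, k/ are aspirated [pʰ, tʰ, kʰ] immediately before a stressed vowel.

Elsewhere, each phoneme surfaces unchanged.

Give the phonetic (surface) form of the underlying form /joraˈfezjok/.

/o/ (between /j/ and /r/) occurs in an unstressed syllable → [ə] by rule 1.
Rule 1 applies to /a/ (between /r/ and /f/: in an unstressed syllable) → [ə].
/e/ (between /f/ and /z/) is in the target of rule 1 but the environment (in an unstressed syllable) is not met → [e].
/o/ (between /j/ and /k/): in an unstressed syllable, so rule 1 applies → [ə].
/k/ (word-final) fails the environment for rule 3, so it stays [k].

[jərəˈfezjək]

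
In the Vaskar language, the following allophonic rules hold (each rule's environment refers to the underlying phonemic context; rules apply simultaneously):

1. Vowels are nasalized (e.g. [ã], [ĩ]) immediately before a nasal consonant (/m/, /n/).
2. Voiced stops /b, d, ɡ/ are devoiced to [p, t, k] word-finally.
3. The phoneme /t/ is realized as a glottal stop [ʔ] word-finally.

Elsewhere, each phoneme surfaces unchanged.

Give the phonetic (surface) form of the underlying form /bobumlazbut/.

[bobũmlazbuʔ]

/b/ (word-initial) is in the target of rule 2 but the environment (word-finally) is not met → [b].
/o/ (between /b/ and /b/) is in the target of rule 1 but the environment (before a nasal consonant) is not met → [o].
/b/ (between /o/ and /u/) fails the environment for rule 2, so it stays [b].
/u/ — between /b/ and /m/, before a nasal consonant — surfaces as [ũ] (rule 1).
/m/ (between /u/ and /l/): no rule targets it → [m].
/l/ (between /m/ and /a/) is unaffected → [l].
/a/ (between /l/ and /z/) is in the target of rule 1 but the environment (before a nasal consonant) is not met → [a].
/z/ (between /a/ and /b/): no rule targets it → [z].
/b/ (between /z/ and /u/): rule 2 targets it, but not word-finally → unchanged [b].
/u/ — between /b/ and /t/; rule 1 does not apply here → [u].
/t/ meets the environment for rule 3 (word-finally) → [ʔ].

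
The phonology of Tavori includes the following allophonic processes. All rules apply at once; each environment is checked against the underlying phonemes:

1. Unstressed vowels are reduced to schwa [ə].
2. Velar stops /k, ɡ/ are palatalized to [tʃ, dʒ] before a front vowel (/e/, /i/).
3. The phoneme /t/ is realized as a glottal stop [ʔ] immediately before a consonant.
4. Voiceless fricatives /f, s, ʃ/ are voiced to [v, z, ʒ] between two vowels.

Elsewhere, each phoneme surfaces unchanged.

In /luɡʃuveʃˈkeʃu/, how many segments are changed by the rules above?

Segments that undergo a rule: /u/ → [ə] (rule 1); /u/ → [ə] (rule 1); /e/ → [ə] (rule 1); /k/ → [tʃ] (rule 2); /ʃ/ → [ʒ] (rule 4); /u/ → [ə] (rule 1).
All other segments surface unchanged.

6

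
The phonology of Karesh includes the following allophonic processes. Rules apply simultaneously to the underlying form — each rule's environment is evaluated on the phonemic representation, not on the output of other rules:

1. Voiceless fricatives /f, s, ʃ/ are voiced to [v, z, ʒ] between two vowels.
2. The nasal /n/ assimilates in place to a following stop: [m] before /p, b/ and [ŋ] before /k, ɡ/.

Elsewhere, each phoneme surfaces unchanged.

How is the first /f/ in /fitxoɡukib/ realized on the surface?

/f/ (word-initial) is in the target of rule 1 but the environment (between two vowels) is not met → [f].

[f]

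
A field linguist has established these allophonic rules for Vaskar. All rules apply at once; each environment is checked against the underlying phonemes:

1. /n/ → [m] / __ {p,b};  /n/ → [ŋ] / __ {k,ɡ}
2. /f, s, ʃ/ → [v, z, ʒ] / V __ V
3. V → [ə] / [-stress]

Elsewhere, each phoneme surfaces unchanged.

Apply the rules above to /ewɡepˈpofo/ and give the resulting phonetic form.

[əwɡəpˈpovə]

/e/ (word-initial): in an unstressed syllable, so rule 3 applies → [ə].
/w/ (between /e/ and /ɡ/) is unaffected → [w].
/ɡ/ — not in any rule's target class → [ɡ].
Rule 3 applies to /e/ (between /ɡ/ and /p/: in an unstressed syllable) → [ə].
/p/ (between /e/ and /p/) is unaffected → [p].
/p/ (between /p/ and /o/): no rule targets it → [p].
/o/ (between /p/ and /f/) fails the environment for rule 3, so it stays [o].
Rule 2 applies to /f/ (between /o/ and /o/: between two vowels) → [v].
/o/ — word-final, in an unstressed syllable — surfaces as [ə] (rule 3).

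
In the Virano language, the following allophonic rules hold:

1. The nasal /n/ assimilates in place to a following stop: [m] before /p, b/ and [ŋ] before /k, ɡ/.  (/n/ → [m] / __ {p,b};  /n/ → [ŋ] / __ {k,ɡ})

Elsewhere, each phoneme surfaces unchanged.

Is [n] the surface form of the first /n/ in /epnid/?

Yes

/n/ — between /p/ and /i/; rule 1 does not apply here → [n].
The actual realization is [n], which matches [n].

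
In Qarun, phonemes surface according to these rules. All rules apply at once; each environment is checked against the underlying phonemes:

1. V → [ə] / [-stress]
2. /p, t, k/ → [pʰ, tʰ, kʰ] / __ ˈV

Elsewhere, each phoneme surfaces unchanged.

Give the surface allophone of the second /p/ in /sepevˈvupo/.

[p]

/p/ (between /u/ and /o/) is in the target of rule 2 but the environment (immediately before a stressed vowel) is not met → [p].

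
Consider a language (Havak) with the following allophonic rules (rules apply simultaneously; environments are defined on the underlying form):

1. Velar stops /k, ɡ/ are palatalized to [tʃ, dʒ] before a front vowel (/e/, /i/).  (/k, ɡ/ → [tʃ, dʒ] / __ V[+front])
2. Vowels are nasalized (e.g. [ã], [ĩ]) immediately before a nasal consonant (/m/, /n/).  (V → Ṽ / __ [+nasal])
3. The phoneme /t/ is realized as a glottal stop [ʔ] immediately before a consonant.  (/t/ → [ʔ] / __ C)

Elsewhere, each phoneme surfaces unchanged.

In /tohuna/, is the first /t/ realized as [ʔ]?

/t/ (word-initial) is in the target of rule 3 but the environment (immediately before a consonant) is not met → [t].
The actual realization is [t], not [ʔ].

No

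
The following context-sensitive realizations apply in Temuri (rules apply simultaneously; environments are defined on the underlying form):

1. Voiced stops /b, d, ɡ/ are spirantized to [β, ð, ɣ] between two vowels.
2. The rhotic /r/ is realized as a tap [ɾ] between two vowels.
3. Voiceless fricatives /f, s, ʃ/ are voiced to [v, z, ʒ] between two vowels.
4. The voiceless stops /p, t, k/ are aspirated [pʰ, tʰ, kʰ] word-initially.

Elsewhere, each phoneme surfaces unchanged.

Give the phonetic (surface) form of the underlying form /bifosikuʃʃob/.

[bivozikuʃʃob]

/b/ — word-initial; rule 1 does not apply here → [b].
/i/ — not in any rule's target class → [i].
/f/ (between /i/ and /o/) occurs between two vowels → [v] by rule 3.
/o/ (between /f/ and /s/) is unaffected → [o].
Rule 3 applies to /s/ (between /o/ and /i/: between two vowels) → [z].
/i/ (between /s/ and /k/): no rule targets it → [i].
/k/ (between /i/ and /u/) is in the target of rule 4 but the environment (word-initially) is not met → [k].
/u/ — not in any rule's target class → [u].
/ʃ/ — between /u/ and /ʃ/; rule 3 does not apply here → [ʃ].
/ʃ/ (between /ʃ/ and /o/) is in the target of rule 3 but the environment (between two vowels) is not met → [ʃ].
/o/ stays [o].
/b/ (word-final): rule 1 targets it, but not between two vowels → unchanged [b].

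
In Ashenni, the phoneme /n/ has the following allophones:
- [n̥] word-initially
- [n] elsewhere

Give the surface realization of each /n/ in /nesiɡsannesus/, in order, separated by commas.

[n̥], [n], [n]

Occurrence 1 (position 1): word-initially → [n̥].
Occurrence 2 (position 8): no conditioning environment matches → elsewhere allophone [n].
Occurrence 3 (position 9): no conditioning environment matches → elsewhere allophone [n].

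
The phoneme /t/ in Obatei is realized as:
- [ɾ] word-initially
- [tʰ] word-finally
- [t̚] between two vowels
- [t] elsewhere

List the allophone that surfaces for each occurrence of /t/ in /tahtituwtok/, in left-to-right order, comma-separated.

[ɾ], [t], [t̚], [t]

Occurrence 1 (position 1): word-initially → [ɾ].
Occurrence 2 (position 4): no conditioning environment matches → elsewhere allophone [t].
Occurrence 3 (position 6): between two vowels → [t̚].
Occurrence 4 (position 9): no conditioning environment matches → elsewhere allophone [t].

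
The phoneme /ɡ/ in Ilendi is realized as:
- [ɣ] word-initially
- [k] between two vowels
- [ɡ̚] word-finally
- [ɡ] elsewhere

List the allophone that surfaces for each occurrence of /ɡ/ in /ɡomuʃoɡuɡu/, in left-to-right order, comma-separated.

[ɣ], [k], [k]

Occurrence 1 (position 1): word-initially → [ɣ].
Occurrence 2 (position 7): between two vowels → [k].
Occurrence 3 (position 9): between two vowels → [k].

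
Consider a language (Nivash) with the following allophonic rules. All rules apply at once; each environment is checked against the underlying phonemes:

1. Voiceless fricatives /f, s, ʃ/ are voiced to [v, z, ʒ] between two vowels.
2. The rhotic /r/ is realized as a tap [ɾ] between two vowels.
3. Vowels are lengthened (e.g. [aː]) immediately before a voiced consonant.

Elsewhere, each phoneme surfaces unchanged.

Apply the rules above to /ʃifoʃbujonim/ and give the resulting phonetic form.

/ʃ/ (word-initial): rule 1 targets it, but not between two vowels → unchanged [ʃ].
/i/ (between /ʃ/ and /f/) fails the environment for rule 3, so it stays [i].
/f/ — between /i/ and /o/, between two vowels — surfaces as [v] (rule 1).
/o/ (between /f/ and /ʃ/): rule 3 targets it, but not before a voiced consonant → unchanged [o].
/ʃ/ (between /o/ and /b/): rule 1 targets it, but not between two vowels → unchanged [ʃ].
/b/ — not in any rule's target class → [b].
/u/ (between /b/ and /j/): before a voiced consonant, so rule 3 applies → [uː].
/j/ stays [j].
Rule 3 applies to /o/ (between /j/ and /n/: before a voiced consonant) → [oː].
/n/ (between /o/ and /i/) is unaffected → [n].
/i/ — between /n/ and /m/, before a voiced consonant — surfaces as [iː] (rule 3).
/m/ (word-final) is unaffected → [m].

[ʃivoʃbuːjoːniːm]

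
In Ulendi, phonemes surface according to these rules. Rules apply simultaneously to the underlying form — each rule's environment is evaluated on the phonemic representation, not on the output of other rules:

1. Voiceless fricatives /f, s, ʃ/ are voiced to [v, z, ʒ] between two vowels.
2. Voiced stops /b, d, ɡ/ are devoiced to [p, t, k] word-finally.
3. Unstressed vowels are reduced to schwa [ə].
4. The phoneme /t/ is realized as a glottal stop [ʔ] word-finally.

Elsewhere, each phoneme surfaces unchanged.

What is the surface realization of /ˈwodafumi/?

/w/ (word-initial) is unaffected → [w].
/o/ (between /w/ and /d/): rule 3 targets it, but not in an unstressed syllable → unchanged [o].
/d/ (between /o/ and /a/) fails the environment for rule 2, so it stays [d].
Rule 3 applies to /a/ (between /d/ and /f/: in an unstressed syllable) → [ə].
/f/ (between /a/ and /u/): between two vowels, so rule 1 applies → [v].
/u/ (between /f/ and /m/) occurs in an unstressed syllable → [ə] by rule 3.
/m/ stays [m].
/i/ (word-final) occurs in an unstressed syllable → [ə] by rule 3.

[ˈwodəvəmə]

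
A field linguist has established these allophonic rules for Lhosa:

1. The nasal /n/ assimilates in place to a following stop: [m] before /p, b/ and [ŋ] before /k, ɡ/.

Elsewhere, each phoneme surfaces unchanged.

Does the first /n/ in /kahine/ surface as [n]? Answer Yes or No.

Yes

/n/ — between /i/ and /e/; rule 1 does not apply here → [n].
The actual realization is [n], which matches [n].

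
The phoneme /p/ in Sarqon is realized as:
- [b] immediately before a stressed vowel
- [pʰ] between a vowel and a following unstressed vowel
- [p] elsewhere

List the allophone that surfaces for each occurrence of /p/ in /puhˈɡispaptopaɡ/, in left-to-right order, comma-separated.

[p], [p], [p], [pʰ]

Occurrence 1 (position 1): no conditioning environment matches → elsewhere allophone [p].
Occurrence 2 (position 7): no conditioning environment matches → elsewhere allophone [p].
Occurrence 3 (position 9): no conditioning environment matches → elsewhere allophone [p].
Occurrence 4 (position 12): between a vowel and a following unstressed vowel → [pʰ].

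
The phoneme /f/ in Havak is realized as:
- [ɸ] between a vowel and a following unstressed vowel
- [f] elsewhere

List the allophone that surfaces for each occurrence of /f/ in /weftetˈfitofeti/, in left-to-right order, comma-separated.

Occurrence 1 (position 3): no conditioning environment matches → elsewhere allophone [f].
Occurrence 2 (position 7): no conditioning environment matches → elsewhere allophone [f].
Occurrence 3 (position 11): between a vowel and a following unstressed vowel → [ɸ].

[f], [f], [ɸ]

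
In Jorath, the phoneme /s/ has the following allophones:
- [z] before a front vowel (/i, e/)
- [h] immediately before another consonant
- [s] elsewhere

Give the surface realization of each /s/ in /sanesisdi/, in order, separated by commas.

Occurrence 1 (position 1): no conditioning environment matches → elsewhere allophone [s].
Occurrence 2 (position 5): before a front vowel (/i, e/) → [z].
Occurrence 3 (position 7): immediately before another consonant → [h].

[s], [z], [h]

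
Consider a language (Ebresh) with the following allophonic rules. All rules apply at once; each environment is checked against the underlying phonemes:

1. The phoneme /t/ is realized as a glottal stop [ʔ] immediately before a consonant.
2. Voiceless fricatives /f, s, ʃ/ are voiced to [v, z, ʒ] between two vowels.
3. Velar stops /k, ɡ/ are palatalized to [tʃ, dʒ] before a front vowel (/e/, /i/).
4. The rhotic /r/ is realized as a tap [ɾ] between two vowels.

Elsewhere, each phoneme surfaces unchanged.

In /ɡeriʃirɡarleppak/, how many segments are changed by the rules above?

3

Segments that undergo a rule: /ɡ/ → [dʒ] (rule 3); /r/ → [ɾ] (rule 4); /ʃ/ → [ʒ] (rule 2).
All other segments surface unchanged.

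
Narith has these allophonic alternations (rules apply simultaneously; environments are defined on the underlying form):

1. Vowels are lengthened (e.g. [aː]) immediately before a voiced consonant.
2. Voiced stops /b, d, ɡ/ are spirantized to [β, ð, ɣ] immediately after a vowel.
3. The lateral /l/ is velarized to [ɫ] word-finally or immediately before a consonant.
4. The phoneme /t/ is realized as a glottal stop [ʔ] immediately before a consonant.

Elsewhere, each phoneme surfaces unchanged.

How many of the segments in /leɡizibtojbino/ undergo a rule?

7

Segments that undergo a rule: /e/ → [eː] (rule 1); /ɡ/ → [ɣ] (rule 2); /i/ → [iː] (rule 1); /i/ → [iː] (rule 1); /b/ → [β] (rule 2); /o/ → [oː] (rule 1); /i/ → [iː] (rule 1).
All other segments surface unchanged.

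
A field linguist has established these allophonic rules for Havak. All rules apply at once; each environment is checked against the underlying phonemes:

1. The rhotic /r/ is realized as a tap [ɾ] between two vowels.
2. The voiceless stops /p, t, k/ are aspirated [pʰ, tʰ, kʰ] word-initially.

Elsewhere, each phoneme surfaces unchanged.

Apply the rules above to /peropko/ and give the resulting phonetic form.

[pʰeɾopko]

/p/ (word-initial): word-initially, so rule 2 applies → [pʰ].
/e/ stays [e].
/r/ — between /e/ and /o/, between two vowels — surfaces as [ɾ] (rule 1).
/o/ (between /r/ and /p/) is unaffected → [o].
/p/ (between /o/ and /k/): rule 2 targets it, but not word-initially → unchanged [p].
/k/ (between /p/ and /o/) is in the target of rule 2 but the environment (word-initially) is not met → [k].
/o/ (word-final): no rule targets it → [o].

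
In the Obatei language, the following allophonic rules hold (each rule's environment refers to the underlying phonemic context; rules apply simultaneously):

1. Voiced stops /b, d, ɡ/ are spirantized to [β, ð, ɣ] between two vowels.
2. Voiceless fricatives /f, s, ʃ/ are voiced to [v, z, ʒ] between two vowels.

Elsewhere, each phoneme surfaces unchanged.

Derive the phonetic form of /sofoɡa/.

[sovoɣa]

/s/ (word-initial) is in the target of rule 2 but the environment (between two vowels) is not met → [s].
/o/ stays [o].
/f/ — between /o/ and /o/, between two vowels — surfaces as [v] (rule 2).
/o/ stays [o].
/ɡ/ (between /o/ and /a/) occurs between two vowels → [ɣ] by rule 1.
/a/ stays [a].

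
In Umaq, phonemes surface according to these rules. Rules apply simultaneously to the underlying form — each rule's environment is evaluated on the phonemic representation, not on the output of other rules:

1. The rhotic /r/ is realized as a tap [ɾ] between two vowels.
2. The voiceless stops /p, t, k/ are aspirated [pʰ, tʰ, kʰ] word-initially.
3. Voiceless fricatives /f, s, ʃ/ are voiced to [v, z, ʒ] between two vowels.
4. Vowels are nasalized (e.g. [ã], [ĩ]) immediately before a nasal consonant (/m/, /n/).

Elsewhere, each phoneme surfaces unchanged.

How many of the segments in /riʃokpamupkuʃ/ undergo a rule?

2

Segments that undergo a rule: /ʃ/ → [ʒ] (rule 3); /a/ → [ã] (rule 4).
All other segments surface unchanged.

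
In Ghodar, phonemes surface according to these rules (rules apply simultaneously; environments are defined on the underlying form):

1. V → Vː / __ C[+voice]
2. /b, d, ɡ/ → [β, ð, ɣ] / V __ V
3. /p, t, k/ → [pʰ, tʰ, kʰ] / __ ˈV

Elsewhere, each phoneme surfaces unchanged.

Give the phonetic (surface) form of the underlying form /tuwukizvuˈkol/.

[tuːwukiːzvuˈkʰoːl]

/t/ (word-initial) is in the target of rule 3 but the environment (immediately before a stressed vowel) is not met → [t].
/u/ meets the environment for rule 1 (before a voiced consonant) → [uː].
/w/ — not in any rule's target class → [w].
/u/ (between /w/ and /k/): rule 1 targets it, but not before a voiced consonant → unchanged [u].
/k/ — between /u/ and /i/; rule 3 does not apply here → [k].
/i/ — between /k/ and /z/, before a voiced consonant — surfaces as [iː] (rule 1).
/z/ (between /i/ and /v/) is unaffected → [z].
/v/ stays [v].
/u/ (between /v/ and /k/) is in the target of rule 1 but the environment (before a voiced consonant) is not met → [u].
/k/ (between /u/ and /o/): immediately before a stressed vowel, so rule 3 applies → [kʰ].
/o/ — between /k/ and /l/, before a voiced consonant — surfaces as [oː] (rule 1).
/l/ (word-final) is unaffected → [l].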